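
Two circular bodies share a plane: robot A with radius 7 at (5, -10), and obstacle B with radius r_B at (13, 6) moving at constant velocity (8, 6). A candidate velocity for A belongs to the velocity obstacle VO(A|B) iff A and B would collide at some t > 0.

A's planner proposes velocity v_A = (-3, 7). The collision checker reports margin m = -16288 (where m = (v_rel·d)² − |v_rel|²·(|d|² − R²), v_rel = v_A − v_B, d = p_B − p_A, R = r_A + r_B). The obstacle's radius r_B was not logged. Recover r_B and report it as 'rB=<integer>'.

m = -16288
d = (8, 16);  v_rel = (-11, 1),  |v_rel|² = 122
v_rel×d = (-11)·(16) − (1)·(8) = -184
since m = R²·122 − (-184)²:  R² = (33856 + -16288) / 122 = 144
R = √144 = 12  ⇒  r_B = 12 − 7 = 5

rB=5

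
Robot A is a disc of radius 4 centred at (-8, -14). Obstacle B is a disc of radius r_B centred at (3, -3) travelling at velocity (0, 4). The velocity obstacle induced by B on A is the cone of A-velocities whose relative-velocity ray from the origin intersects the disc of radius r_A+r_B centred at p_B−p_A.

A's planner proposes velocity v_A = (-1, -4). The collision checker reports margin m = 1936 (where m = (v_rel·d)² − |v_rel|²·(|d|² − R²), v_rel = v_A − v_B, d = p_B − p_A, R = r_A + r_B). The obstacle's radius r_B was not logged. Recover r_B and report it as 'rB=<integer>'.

m = 1936
d = (11, 11);  v_rel = (-1, -8),  |v_rel|² = 65
v_rel×d = (-1)·(11) − (-8)·(11) = 77
since m = R²·65 − 77²:  R² = (5929 + 1936) / 65 = 121
R = √121 = 11  ⇒  r_B = 11 − 4 = 7

rB=7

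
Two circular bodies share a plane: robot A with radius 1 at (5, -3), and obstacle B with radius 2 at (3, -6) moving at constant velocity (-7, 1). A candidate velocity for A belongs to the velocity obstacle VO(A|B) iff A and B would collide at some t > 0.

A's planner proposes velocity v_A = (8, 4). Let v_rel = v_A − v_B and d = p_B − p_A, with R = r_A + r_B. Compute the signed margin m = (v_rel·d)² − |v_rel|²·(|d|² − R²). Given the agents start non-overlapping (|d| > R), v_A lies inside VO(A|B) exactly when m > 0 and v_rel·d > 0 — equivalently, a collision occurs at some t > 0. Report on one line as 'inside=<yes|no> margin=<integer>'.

d = (-2, -3),  |d|² = 13;  R = 1+2 = 3,  c = 13−3² = 4
v_rel = (15, 3),  |v_rel|² = 234;  v_rel·d = (15)·(-2) + (3)·(-3) = -39
234·t² + 78·t + 4 = 0  ⇒  m = (-39)² − 234·4 = 585
m = 585 > 0,  v_rel·d = -39 < 0  ⇒  outside

inside=no margin=585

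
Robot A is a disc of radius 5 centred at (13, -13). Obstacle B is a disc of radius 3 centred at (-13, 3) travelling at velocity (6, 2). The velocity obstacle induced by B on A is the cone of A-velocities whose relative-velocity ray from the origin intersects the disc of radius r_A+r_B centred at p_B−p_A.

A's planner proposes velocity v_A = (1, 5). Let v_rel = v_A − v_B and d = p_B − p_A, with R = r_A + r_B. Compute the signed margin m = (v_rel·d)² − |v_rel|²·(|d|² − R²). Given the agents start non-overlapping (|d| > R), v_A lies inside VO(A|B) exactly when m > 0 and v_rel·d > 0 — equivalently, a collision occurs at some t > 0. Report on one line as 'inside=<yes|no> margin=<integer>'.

d = (-26, 16),  |d|² = 932;  R = 5+3 = 8,  c = 932−8² = 868
v_rel = (-5, 3),  |v_rel|² = 34;  v_rel·d = (-5)·(-26) + (3)·(16) = 178
34·t² − 356·t + 868 = 0  ⇒  m = 178² − 34·868 = 2172
m = 2172 > 0,  v_rel·d = 178 > 0  ⇒  inside

inside=yes margin=2172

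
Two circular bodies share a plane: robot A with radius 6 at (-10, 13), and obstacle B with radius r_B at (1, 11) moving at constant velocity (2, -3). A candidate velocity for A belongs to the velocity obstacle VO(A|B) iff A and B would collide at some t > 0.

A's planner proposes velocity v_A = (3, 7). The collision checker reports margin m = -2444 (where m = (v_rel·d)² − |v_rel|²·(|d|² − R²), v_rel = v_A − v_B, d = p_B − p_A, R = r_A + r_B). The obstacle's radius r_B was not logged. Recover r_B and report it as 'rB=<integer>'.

m = -2444
d = (11, -2);  v_rel = (1, 10),  |v_rel|² = 101
v_rel×d = (1)·(-2) − (10)·(11) = -112
since m = R²·101 − (-112)²:  R² = (12544 + -2444) / 101 = 100
R = √100 = 10  ⇒  r_B = 10 − 6 = 4

rB=4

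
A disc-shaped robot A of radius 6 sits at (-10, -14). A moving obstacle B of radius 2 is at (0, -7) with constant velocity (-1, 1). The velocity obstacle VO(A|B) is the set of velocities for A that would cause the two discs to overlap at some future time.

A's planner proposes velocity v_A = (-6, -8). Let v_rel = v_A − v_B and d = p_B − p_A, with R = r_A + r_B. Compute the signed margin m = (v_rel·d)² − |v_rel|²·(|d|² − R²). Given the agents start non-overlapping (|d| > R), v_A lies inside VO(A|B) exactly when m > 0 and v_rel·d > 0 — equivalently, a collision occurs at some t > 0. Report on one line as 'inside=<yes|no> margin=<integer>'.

d = (10, 7),  |d|² = 149;  R = 6+2 = 8,  c = 149−8² = 85
v_rel = (-5, -9),  |v_rel|² = 106;  v_rel·d = (-5)·(10) + (-9)·(7) = -113
106·t² + 226·t + 85 = 0  ⇒  m = (-113)² − 106·85 = 3759
m = 3759 > 0,  v_rel·d = -113 < 0  ⇒  outside

inside=no margin=3759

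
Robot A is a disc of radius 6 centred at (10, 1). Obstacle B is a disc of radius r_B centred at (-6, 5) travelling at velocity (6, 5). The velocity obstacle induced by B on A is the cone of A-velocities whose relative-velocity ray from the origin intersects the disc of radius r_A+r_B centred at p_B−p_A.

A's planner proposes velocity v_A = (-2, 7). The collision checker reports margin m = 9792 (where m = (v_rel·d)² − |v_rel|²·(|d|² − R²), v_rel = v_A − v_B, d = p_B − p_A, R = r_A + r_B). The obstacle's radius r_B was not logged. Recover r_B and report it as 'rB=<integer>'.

m = 9792
d = (-16, 4);  v_rel = (-8, 2),  |v_rel|² = 68
v_rel×d = (-8)·(4) − (2)·(-16) = 0
since m = R²·68 − 0²:  R² = (0 + 9792) / 68 = 144
R = √144 = 12  ⇒  r_B = 12 − 6 = 6

rB=6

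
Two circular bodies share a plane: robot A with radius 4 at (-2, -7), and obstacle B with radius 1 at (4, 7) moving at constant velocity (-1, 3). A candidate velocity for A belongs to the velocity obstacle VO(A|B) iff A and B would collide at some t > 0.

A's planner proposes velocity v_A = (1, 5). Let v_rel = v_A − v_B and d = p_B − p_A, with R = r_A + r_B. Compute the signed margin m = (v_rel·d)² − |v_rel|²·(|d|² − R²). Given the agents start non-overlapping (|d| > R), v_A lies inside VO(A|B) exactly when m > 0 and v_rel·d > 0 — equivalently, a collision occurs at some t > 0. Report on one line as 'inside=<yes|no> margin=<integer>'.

d = (6, 14),  |d|² = 232;  R = 4+1 = 5,  c = 232−5² = 207
v_rel = (2, 2),  |v_rel|² = 8;  v_rel·d = (2)·(6) + (2)·(14) = 40
8·t² − 80·t + 207 = 0  ⇒  m = 40² − 8·207 = -56
m = -56 < 0,  v_rel·d = 40 > 0  ⇒  outside

inside=no margin=-56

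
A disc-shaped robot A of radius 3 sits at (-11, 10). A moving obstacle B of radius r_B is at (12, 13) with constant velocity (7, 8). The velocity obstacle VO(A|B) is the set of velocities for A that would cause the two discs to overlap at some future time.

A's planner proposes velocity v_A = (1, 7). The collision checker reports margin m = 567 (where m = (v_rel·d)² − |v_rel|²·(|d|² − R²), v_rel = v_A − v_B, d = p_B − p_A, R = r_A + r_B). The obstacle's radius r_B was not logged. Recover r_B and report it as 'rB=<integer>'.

m = 567
d = (23, 3);  v_rel = (-6, -1),  |v_rel|² = 37
v_rel×d = (-6)·(3) − (-1)·(23) = 5
since m = R²·37 − 5²:  R² = (25 + 567) / 37 = 16
R = √16 = 4  ⇒  r_B = 4 − 3 = 1

rB=1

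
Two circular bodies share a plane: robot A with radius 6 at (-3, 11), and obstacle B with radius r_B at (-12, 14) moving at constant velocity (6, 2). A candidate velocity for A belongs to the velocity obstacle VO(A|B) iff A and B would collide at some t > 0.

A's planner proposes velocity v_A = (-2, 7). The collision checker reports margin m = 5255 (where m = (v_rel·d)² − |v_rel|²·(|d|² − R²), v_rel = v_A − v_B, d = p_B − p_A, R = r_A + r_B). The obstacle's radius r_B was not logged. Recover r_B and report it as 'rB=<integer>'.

m = 5255
d = (-9, 3);  v_rel = (-8, 5),  |v_rel|² = 89
v_rel×d = (-8)·(3) − (5)·(-9) = 21
since m = R²·89 − 21²:  R² = (441 + 5255) / 89 = 64
R = √64 = 8  ⇒  r_B = 8 − 6 = 2

rB=2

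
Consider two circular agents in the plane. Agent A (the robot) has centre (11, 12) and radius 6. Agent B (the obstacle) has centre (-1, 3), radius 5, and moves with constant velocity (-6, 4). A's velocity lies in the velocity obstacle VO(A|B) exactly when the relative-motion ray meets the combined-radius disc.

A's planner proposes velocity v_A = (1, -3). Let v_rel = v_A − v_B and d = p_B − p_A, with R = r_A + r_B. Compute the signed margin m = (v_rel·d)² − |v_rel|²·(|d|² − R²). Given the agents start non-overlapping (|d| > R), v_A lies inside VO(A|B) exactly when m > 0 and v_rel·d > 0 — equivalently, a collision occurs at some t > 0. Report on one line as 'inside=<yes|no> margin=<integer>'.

d = (-12, -9),  |d|² = 225;  R = 6+5 = 11,  c = 225−11² = 104
v_rel = (7, -7),  |v_rel|² = 98;  v_rel·d = (7)·(-12) + (-7)·(-9) = -21
98·t² + 42·t + 104 = 0  ⇒  m = (-21)² − 98·104 = -9751
m = -9751 < 0,  v_rel·d = -21 < 0  ⇒  outside

inside=no margin=-9751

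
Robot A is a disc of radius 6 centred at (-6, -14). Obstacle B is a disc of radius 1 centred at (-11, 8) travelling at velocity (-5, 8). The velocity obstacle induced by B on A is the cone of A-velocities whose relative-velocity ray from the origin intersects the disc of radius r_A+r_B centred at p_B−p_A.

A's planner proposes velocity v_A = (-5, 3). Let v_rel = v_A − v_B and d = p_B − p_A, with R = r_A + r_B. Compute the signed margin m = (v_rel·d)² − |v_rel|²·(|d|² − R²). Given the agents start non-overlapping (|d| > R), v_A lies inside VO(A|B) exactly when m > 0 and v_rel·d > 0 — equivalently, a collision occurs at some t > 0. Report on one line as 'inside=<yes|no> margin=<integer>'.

d = (-5, 22),  |d|² = 509;  R = 6+1 = 7,  c = 509−7² = 460
v_rel = (0, -5),  |v_rel|² = 25;  v_rel·d = (0)·(-5) + (-5)·(22) = -110
25·t² + 220·t + 460 = 0  ⇒  m = (-110)² − 25·460 = 600
m = 600 > 0,  v_rel·d = -110 < 0  ⇒  outside

inside=no margin=600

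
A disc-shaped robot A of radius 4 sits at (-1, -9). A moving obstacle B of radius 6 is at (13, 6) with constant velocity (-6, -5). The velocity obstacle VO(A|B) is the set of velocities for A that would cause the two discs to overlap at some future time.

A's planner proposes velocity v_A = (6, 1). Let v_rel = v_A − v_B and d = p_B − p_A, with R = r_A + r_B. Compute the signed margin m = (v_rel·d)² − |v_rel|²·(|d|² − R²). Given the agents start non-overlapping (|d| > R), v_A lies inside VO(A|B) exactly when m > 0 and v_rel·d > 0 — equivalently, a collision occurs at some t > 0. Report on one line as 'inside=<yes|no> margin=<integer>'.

d = (14, 15),  |d|² = 421;  R = 4+6 = 10,  c = 421−10² = 321
v_rel = (12, 6),  |v_rel|² = 180;  v_rel·d = (12)·(14) + (6)·(15) = 258
180·t² − 516·t + 321 = 0  ⇒  m = 258² − 180·321 = 8784
m = 8784 > 0,  v_rel·d = 258 > 0  ⇒  inside

inside=yes margin=8784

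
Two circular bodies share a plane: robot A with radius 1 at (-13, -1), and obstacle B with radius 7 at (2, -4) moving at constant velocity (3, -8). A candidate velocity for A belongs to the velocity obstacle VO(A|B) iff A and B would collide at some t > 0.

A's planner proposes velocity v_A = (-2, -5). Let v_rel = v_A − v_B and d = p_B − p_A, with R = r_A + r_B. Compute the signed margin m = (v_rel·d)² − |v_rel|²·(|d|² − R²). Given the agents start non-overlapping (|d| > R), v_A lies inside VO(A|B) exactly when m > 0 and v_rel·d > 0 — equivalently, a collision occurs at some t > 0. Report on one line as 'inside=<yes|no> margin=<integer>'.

d = (15, -3),  |d|² = 234;  R = 1+7 = 8,  c = 234−8² = 170
v_rel = (-5, 3),  |v_rel|² = 34;  v_rel·d = (-5)·(15) + (3)·(-3) = -84
34·t² + 168·t + 170 = 0  ⇒  m = (-84)² − 34·170 = 1276
m = 1276 > 0,  v_rel·d = -84 < 0  ⇒  outside

inside=no margin=1276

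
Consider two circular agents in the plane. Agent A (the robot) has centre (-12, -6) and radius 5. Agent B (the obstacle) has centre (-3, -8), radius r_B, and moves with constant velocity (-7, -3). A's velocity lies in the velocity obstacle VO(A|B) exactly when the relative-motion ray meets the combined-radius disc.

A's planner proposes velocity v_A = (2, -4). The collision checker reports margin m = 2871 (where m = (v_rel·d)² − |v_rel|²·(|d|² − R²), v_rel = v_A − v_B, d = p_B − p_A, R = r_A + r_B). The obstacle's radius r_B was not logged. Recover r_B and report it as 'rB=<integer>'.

m = 2871
d = (9, -2);  v_rel = (9, -1),  |v_rel|² = 82
v_rel×d = (9)·(-2) − (-1)·(9) = -9
since m = R²·82 − (-9)²:  R² = (81 + 2871) / 82 = 36
R = √36 = 6  ⇒  r_B = 6 − 5 = 1

rB=1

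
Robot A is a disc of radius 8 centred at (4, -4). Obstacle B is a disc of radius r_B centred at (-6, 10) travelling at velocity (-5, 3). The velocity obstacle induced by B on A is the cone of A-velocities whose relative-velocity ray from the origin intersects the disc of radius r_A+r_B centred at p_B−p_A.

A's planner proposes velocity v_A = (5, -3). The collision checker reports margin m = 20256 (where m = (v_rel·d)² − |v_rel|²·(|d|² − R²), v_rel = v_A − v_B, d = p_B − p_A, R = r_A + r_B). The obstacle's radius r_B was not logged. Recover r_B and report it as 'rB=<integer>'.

m = 20256
d = (-10, 14);  v_rel = (10, -6),  |v_rel|² = 136
v_rel×d = (10)·(14) − (-6)·(-10) = 80
since m = R²·136 − 80²:  R² = (6400 + 20256) / 136 = 196
R = √196 = 14  ⇒  r_B = 14 − 8 = 6

rB=6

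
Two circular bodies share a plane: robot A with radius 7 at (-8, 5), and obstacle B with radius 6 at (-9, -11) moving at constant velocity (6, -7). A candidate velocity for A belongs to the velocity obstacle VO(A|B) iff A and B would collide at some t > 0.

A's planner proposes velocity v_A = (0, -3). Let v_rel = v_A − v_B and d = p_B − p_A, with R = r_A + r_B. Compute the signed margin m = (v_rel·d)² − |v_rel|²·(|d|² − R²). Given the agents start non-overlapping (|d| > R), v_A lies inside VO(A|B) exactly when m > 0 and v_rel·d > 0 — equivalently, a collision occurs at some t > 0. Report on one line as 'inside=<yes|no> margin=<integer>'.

d = (-1, -16),  |d|² = 257;  R = 7+6 = 13,  c = 257−13² = 88
v_rel = (-6, 4),  |v_rel|² = 52;  v_rel·d = (-6)·(-1) + (4)·(-16) = -58
52·t² + 116·t + 88 = 0  ⇒  m = (-58)² − 52·88 = -1212
m = -1212 < 0,  v_rel·d = -58 < 0  ⇒  outside

inside=no margin=-1212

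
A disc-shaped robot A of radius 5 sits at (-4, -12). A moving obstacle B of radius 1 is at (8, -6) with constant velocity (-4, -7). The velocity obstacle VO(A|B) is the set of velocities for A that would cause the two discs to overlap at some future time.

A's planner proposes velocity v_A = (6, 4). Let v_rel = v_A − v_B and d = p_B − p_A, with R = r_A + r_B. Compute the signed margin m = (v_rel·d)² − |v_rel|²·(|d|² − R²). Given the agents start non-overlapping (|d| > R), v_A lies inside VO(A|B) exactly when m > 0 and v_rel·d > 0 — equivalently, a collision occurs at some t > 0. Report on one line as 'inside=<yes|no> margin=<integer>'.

d = (12, 6),  |d|² = 180;  R = 5+1 = 6,  c = 180−6² = 144
v_rel = (10, 11),  |v_rel|² = 221;  v_rel·d = (10)·(12) + (11)·(6) = 186
221·t² − 372·t + 144 = 0  ⇒  m = 186² − 221·144 = 2772
m = 2772 > 0,  v_rel·d = 186 > 0  ⇒  inside

inside=yes margin=2772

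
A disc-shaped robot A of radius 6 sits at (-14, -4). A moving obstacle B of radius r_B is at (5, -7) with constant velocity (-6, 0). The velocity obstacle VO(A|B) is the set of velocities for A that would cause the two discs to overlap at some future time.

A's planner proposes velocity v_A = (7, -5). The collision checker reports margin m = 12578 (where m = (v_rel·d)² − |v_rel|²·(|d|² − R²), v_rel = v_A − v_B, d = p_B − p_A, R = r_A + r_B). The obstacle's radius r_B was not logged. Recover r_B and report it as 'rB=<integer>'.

m = 12578
d = (19, -3);  v_rel = (13, -5),  |v_rel|² = 194
v_rel×d = (13)·(-3) − (-5)·(19) = 56
since m = R²·194 − 56²:  R² = (3136 + 12578) / 194 = 81
R = √81 = 9  ⇒  r_B = 9 − 6 = 3

rB=3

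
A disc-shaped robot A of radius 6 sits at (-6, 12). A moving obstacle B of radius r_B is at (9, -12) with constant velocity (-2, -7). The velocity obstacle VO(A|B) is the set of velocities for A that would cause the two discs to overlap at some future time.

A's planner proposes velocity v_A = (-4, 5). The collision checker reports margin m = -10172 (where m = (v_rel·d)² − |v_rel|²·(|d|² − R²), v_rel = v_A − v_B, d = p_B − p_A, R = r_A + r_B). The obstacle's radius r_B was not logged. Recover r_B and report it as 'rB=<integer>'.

m = -10172
d = (15, -24);  v_rel = (-2, 12),  |v_rel|² = 148
v_rel×d = (-2)·(-24) − (12)·(15) = -132
since m = R²·148 − (-132)²:  R² = (17424 + -10172) / 148 = 49
R = √49 = 7  ⇒  r_B = 7 − 6 = 1

rB=1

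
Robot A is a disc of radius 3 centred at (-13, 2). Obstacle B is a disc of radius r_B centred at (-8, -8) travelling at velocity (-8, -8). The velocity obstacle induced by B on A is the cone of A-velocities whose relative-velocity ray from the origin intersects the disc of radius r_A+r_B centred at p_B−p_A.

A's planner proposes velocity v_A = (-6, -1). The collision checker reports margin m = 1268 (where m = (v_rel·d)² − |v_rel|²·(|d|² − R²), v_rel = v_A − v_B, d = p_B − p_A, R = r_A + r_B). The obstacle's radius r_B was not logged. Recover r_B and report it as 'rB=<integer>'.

m = 1268
d = (5, -10);  v_rel = (2, 7),  |v_rel|² = 53
v_rel×d = (2)·(-10) − (7)·(5) = -55
since m = R²·53 − (-55)²:  R² = (3025 + 1268) / 53 = 81
R = √81 = 9  ⇒  r_B = 9 − 3 = 6

rB=6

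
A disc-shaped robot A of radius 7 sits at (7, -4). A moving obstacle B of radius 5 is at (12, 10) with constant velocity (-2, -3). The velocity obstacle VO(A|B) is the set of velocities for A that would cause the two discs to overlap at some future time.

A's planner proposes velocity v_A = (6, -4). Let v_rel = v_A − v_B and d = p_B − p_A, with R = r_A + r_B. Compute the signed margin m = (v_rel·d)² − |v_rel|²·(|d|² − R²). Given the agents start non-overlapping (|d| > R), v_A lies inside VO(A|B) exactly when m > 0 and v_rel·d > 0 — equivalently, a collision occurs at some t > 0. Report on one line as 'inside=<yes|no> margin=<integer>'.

d = (5, 14),  |d|² = 221;  R = 7+5 = 12,  c = 221−12² = 77
v_rel = (8, -1),  |v_rel|² = 65;  v_rel·d = (8)·(5) + (-1)·(14) = 26
65·t² − 52·t + 77 = 0  ⇒  m = 26² − 65·77 = -4329
m = -4329 < 0,  v_rel·d = 26 > 0  ⇒  outside

inside=no margin=-4329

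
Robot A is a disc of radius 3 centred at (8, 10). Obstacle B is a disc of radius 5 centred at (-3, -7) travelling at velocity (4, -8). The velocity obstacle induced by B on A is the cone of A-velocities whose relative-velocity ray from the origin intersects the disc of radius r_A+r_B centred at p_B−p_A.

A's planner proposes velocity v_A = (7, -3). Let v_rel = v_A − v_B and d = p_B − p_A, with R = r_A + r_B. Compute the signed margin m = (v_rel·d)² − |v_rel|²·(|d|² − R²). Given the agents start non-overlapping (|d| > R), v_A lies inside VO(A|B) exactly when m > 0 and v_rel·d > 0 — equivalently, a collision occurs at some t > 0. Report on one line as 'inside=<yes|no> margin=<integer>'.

d = (-11, -17),  |d|² = 410;  R = 3+5 = 8,  c = 410−8² = 346
v_rel = (3, 5),  |v_rel|² = 34;  v_rel·d = (3)·(-11) + (5)·(-17) = -118
34·t² + 236·t + 346 = 0  ⇒  m = (-118)² − 34·346 = 2160
m = 2160 > 0,  v_rel·d = -118 < 0  ⇒  outside

inside=no margin=2160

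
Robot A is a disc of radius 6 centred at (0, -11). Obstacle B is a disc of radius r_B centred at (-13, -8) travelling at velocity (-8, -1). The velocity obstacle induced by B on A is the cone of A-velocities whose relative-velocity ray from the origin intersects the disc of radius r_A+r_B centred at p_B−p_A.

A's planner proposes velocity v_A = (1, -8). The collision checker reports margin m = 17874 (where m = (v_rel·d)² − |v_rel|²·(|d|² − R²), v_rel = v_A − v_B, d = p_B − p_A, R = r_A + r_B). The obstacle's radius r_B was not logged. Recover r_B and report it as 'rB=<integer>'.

m = 17874
d = (-13, 3);  v_rel = (9, -7),  |v_rel|² = 130
v_rel×d = (9)·(3) − (-7)·(-13) = -64
since m = R²·130 − (-64)²:  R² = (4096 + 17874) / 130 = 169
R = √169 = 13  ⇒  r_B = 13 − 6 = 7

rB=7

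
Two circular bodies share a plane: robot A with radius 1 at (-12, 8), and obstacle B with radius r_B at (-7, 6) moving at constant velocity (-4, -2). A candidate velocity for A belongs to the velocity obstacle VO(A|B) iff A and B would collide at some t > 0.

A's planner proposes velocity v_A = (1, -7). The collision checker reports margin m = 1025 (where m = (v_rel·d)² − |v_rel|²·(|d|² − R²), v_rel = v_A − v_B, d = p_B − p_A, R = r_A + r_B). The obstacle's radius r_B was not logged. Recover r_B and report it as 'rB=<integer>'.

m = 1025
d = (5, -2);  v_rel = (5, -5),  |v_rel|² = 50
v_rel×d = (5)·(-2) − (-5)·(5) = 15
since m = R²·50 − 15²:  R² = (225 + 1025) / 50 = 25
R = √25 = 5  ⇒  r_B = 5 − 1 = 4

rB=4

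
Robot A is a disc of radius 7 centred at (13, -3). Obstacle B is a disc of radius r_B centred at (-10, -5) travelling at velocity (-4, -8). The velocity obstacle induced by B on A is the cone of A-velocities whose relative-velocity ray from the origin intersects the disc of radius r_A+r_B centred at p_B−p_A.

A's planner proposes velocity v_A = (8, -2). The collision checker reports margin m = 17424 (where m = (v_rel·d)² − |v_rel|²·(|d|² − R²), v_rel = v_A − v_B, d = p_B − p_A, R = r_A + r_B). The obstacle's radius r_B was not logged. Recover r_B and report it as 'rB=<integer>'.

m = 17424
d = (-23, -2);  v_rel = (12, 6),  |v_rel|² = 180
v_rel×d = (12)·(-2) − (6)·(-23) = 114
since m = R²·180 − 114²:  R² = (12996 + 17424) / 180 = 169
R = √169 = 13  ⇒  r_B = 13 − 7 = 6

rB=6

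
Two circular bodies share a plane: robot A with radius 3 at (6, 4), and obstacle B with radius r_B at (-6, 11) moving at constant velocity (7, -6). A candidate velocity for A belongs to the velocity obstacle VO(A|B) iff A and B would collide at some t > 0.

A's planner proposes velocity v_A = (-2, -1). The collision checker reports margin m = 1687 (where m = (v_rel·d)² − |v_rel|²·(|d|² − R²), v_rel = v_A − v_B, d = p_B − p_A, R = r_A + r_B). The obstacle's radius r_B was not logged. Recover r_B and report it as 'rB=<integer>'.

m = 1687
d = (-12, 7);  v_rel = (-9, 5),  |v_rel|² = 106
v_rel×d = (-9)·(7) − (5)·(-12) = -3
since m = R²·106 − (-3)²:  R² = (9 + 1687) / 106 = 16
R = √16 = 4  ⇒  r_B = 4 − 3 = 1

rB=1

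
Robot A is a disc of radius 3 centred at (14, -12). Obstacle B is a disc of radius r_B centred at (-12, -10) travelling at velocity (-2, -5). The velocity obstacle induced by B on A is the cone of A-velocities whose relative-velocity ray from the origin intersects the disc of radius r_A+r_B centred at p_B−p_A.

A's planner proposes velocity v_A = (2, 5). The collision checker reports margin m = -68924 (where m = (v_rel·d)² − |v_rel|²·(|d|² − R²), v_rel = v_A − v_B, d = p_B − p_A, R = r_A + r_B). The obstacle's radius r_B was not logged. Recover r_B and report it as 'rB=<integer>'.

m = -68924
d = (-26, 2);  v_rel = (4, 10),  |v_rel|² = 116
v_rel×d = (4)·(2) − (10)·(-26) = 268
since m = R²·116 − 268²:  R² = (71824 + -68924) / 116 = 25
R = √25 = 5  ⇒  r_B = 5 − 3 = 2

rB=2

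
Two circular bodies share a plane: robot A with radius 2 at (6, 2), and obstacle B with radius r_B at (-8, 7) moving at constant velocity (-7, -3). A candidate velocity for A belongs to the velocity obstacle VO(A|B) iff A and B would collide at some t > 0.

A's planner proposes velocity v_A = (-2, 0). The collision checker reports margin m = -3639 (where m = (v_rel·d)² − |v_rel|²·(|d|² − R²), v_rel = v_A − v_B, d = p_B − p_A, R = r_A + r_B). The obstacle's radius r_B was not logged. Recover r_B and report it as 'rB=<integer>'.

m = -3639
d = (-14, 5);  v_rel = (5, 3),  |v_rel|² = 34
v_rel×d = (5)·(5) − (3)·(-14) = 67
since m = R²·34 − 67²:  R² = (4489 + -3639) / 34 = 25
R = √25 = 5  ⇒  r_B = 5 − 2 = 3

rB=3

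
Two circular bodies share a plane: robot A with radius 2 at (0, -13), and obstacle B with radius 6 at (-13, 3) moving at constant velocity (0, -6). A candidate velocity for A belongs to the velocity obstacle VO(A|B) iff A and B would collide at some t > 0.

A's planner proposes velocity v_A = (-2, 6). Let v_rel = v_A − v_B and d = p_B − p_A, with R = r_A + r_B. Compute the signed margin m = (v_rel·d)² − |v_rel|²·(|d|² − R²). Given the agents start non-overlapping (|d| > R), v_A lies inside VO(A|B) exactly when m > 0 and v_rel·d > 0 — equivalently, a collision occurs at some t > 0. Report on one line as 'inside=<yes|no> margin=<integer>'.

d = (-13, 16),  |d|² = 425;  R = 2+6 = 8,  c = 425−8² = 361
v_rel = (-2, 12),  |v_rel|² = 148;  v_rel·d = (-2)·(-13) + (12)·(16) = 218
148·t² − 436·t + 361 = 0  ⇒  m = 218² − 148·361 = -5904
m = -5904 < 0,  v_rel·d = 218 > 0  ⇒  outside

inside=no margin=-5904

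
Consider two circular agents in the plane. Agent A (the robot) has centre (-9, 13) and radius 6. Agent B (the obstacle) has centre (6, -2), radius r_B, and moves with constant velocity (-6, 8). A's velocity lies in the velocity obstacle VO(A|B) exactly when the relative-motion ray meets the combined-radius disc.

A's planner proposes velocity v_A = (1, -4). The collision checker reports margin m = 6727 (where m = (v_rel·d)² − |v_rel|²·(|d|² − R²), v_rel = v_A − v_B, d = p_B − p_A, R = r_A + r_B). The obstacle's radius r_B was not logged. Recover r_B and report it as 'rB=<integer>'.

m = 6727
d = (15, -15);  v_rel = (7, -12),  |v_rel|² = 193
v_rel×d = (7)·(-15) − (-12)·(15) = 75
since m = R²·193 − 75²:  R² = (5625 + 6727) / 193 = 64
R = √64 = 8  ⇒  r_B = 8 − 6 = 2

rB=2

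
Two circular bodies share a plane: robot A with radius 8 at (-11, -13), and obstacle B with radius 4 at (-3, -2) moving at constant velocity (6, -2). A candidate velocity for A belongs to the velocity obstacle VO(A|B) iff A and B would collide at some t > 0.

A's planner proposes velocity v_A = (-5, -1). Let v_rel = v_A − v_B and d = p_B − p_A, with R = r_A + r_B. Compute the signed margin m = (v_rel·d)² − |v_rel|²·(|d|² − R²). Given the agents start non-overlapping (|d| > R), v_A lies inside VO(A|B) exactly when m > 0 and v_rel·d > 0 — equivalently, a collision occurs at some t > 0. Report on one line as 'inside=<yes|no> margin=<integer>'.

d = (8, 11),  |d|² = 185;  R = 8+4 = 12,  c = 185−12² = 41
v_rel = (-11, 1),  |v_rel|² = 122;  v_rel·d = (-11)·(8) + (1)·(11) = -77
122·t² + 154·t + 41 = 0  ⇒  m = (-77)² − 122·41 = 927
m = 927 > 0,  v_rel·d = -77 < 0  ⇒  outside

inside=no margin=927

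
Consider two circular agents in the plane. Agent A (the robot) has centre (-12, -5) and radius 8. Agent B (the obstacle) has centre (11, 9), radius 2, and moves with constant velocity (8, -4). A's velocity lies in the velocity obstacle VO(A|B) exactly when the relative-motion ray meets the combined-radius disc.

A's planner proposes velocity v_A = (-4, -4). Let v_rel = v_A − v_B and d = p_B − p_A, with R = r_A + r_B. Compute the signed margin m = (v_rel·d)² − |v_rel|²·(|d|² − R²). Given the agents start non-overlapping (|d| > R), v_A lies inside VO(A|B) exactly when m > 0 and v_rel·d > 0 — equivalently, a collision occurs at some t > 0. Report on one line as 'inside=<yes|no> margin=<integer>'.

d = (23, 14),  |d|² = 725;  R = 8+2 = 10,  c = 725−10² = 625
v_rel = (-12, 0),  |v_rel|² = 144;  v_rel·d = (-12)·(23) + (0)·(14) = -276
144·t² + 552·t + 625 = 0  ⇒  m = (-276)² − 144·625 = -13824
m = -13824 < 0,  v_rel·d = -276 < 0  ⇒  outside

inside=no margin=-13824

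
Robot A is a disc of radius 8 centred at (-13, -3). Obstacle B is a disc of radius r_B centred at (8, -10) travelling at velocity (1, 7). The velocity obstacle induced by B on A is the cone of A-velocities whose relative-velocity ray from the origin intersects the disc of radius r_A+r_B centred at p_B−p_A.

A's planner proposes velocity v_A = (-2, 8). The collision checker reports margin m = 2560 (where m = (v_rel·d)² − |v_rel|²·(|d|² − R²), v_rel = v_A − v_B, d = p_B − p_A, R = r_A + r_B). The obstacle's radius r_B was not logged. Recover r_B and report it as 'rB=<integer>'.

m = 2560
d = (21, -7);  v_rel = (-3, 1),  |v_rel|² = 10
v_rel×d = (-3)·(-7) − (1)·(21) = 0
since m = R²·10 − 0²:  R² = (0 + 2560) / 10 = 256
R = √256 = 16  ⇒  r_B = 16 − 8 = 8

rB=8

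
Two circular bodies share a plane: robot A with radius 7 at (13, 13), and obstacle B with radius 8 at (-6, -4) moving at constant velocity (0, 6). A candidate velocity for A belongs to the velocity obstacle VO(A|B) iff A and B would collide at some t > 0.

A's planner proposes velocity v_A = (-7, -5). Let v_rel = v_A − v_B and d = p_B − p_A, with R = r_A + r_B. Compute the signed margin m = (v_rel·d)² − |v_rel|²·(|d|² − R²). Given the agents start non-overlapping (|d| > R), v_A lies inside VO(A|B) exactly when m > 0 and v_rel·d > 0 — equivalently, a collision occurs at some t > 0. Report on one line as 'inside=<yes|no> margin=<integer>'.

d = (-19, -17),  |d|² = 650;  R = 7+8 = 15,  c = 650−15² = 425
v_rel = (-7, -11),  |v_rel|² = 170;  v_rel·d = (-7)·(-19) + (-11)·(-17) = 320
170·t² − 640·t + 425 = 0  ⇒  m = 320² − 170·425 = 30150
m = 30150 > 0,  v_rel·d = 320 > 0  ⇒  inside

inside=yes margin=30150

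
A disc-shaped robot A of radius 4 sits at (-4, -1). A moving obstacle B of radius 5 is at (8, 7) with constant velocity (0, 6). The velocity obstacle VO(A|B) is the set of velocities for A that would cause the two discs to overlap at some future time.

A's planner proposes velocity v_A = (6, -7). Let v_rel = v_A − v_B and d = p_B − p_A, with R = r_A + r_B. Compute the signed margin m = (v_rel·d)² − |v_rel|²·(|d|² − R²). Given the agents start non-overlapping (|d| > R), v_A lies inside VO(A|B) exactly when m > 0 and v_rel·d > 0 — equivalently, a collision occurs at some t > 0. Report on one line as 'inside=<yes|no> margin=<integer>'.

d = (12, 8),  |d|² = 208;  R = 4+5 = 9,  c = 208−9² = 127
v_rel = (6, -13),  |v_rel|² = 205;  v_rel·d = (6)·(12) + (-13)·(8) = -32
205·t² + 64·t + 127 = 0  ⇒  m = (-32)² − 205·127 = -25011
m = -25011 < 0,  v_rel·d = -32 < 0  ⇒  outside

inside=no margin=-25011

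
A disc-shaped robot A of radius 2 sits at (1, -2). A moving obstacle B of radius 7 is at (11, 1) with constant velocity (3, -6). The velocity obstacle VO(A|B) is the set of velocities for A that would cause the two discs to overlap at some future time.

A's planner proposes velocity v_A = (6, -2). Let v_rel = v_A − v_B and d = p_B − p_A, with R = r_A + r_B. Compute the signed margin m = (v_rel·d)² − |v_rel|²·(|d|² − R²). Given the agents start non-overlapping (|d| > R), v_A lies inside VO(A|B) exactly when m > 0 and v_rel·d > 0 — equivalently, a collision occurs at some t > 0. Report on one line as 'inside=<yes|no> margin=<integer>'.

d = (10, 3),  |d|² = 109;  R = 2+7 = 9,  c = 109−9² = 28
v_rel = (3, 4),  |v_rel|² = 25;  v_rel·d = (3)·(10) + (4)·(3) = 42
25·t² − 84·t + 28 = 0  ⇒  m = 42² − 25·28 = 1064
m = 1064 > 0,  v_rel·d = 42 > 0  ⇒  inside

inside=yes margin=1064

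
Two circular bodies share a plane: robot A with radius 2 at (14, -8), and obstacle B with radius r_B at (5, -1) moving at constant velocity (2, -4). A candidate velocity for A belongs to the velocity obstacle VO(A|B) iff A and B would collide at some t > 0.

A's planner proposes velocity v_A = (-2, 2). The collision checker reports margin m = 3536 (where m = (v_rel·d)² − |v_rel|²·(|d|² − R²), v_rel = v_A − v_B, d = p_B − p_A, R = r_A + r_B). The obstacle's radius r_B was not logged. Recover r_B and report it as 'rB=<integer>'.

m = 3536
d = (-9, 7);  v_rel = (-4, 6),  |v_rel|² = 52
v_rel×d = (-4)·(7) − (6)·(-9) = 26
since m = R²·52 − 26²:  R² = (676 + 3536) / 52 = 81
R = √81 = 9  ⇒  r_B = 9 − 2 = 7

rB=7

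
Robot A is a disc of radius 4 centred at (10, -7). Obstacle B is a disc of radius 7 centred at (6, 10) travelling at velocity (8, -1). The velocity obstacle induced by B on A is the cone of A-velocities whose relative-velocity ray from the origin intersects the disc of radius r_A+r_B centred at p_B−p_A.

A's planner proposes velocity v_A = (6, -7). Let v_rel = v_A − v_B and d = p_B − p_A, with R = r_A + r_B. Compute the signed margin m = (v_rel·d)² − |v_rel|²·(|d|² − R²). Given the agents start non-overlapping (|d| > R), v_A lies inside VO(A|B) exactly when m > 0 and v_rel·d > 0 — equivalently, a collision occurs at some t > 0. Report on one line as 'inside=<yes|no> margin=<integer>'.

d = (-4, 17),  |d|² = 305;  R = 4+7 = 11,  c = 305−11² = 184
v_rel = (-2, -6),  |v_rel|² = 40;  v_rel·d = (-2)·(-4) + (-6)·(17) = -94
40·t² + 188·t + 184 = 0  ⇒  m = (-94)² − 40·184 = 1476
m = 1476 > 0,  v_rel·d = -94 < 0  ⇒  outside

inside=no margin=1476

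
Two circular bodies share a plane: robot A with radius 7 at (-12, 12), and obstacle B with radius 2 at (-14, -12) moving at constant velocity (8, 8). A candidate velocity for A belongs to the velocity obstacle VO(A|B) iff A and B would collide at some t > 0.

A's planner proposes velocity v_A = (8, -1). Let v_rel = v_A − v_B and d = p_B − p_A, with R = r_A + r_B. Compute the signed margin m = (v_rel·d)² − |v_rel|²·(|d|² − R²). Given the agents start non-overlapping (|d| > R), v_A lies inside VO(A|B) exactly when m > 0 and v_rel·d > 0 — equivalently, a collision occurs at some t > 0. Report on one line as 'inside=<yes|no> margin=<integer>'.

d = (-2, -24),  |d|² = 580;  R = 7+2 = 9,  c = 580−9² = 499
v_rel = (0, -9),  |v_rel|² = 81;  v_rel·d = (0)·(-2) + (-9)·(-24) = 216
81·t² − 432·t + 499 = 0  ⇒  m = 216² − 81·499 = 6237
m = 6237 > 0,  v_rel·d = 216 > 0  ⇒  inside

inside=yes margin=6237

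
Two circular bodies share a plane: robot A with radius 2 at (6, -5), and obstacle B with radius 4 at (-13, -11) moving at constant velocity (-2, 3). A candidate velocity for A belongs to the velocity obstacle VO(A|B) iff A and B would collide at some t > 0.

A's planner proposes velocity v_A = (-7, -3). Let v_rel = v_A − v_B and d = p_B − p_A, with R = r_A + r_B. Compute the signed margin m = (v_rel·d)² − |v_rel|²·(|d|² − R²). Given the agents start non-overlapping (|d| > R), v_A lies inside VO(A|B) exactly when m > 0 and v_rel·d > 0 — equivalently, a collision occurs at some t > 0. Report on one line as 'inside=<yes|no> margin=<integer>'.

d = (-19, -6),  |d|² = 397;  R = 2+4 = 6,  c = 397−6² = 361
v_rel = (-5, -6),  |v_rel|² = 61;  v_rel·d = (-5)·(-19) + (-6)·(-6) = 131
61·t² − 262·t + 361 = 0  ⇒  m = 131² − 61·361 = -4860
m = -4860 < 0,  v_rel·d = 131 > 0  ⇒  outside

inside=no margin=-4860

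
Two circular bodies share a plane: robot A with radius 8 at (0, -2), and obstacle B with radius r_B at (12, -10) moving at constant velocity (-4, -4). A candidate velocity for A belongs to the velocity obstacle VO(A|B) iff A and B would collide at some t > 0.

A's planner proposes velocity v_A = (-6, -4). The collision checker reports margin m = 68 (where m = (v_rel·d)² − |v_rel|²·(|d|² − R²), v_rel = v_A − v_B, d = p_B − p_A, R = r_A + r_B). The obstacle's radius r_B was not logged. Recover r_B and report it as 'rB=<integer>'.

m = 68
d = (12, -8);  v_rel = (-2, 0),  |v_rel|² = 4
v_rel×d = (-2)·(-8) − (0)·(12) = 16
since m = R²·4 − 16²:  R² = (256 + 68) / 4 = 81
R = √81 = 9  ⇒  r_B = 9 − 8 = 1

rB=1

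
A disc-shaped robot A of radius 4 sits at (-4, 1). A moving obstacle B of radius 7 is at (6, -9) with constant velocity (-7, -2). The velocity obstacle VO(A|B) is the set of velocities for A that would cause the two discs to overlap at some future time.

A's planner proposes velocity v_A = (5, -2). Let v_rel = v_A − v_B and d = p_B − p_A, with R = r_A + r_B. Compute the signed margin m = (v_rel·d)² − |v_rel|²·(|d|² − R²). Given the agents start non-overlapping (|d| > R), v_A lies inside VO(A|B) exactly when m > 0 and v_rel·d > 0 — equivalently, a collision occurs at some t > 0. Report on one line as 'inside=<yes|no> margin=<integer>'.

d = (10, -10),  |d|² = 200;  R = 4+7 = 11,  c = 200−11² = 79
v_rel = (12, 0),  |v_rel|² = 144;  v_rel·d = (12)·(10) + (0)·(-10) = 120
144·t² − 240·t + 79 = 0  ⇒  m = 120² − 144·79 = 3024
m = 3024 > 0,  v_rel·d = 120 > 0  ⇒  inside

inside=yes margin=3024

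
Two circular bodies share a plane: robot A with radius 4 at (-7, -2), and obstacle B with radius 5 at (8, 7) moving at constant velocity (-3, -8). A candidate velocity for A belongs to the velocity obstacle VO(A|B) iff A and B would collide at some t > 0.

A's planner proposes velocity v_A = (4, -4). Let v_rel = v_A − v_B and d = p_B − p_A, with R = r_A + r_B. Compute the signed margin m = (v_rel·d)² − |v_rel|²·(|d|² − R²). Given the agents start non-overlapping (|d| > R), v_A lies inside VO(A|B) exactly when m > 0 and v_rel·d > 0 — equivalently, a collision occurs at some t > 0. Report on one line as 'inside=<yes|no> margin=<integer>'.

d = (15, 9),  |d|² = 306;  R = 4+5 = 9,  c = 306−9² = 225
v_rel = (7, 4),  |v_rel|² = 65;  v_rel·d = (7)·(15) + (4)·(9) = 141
65·t² − 282·t + 225 = 0  ⇒  m = 141² − 65·225 = 5256
m = 5256 > 0,  v_rel·d = 141 > 0  ⇒  inside

inside=yes margin=5256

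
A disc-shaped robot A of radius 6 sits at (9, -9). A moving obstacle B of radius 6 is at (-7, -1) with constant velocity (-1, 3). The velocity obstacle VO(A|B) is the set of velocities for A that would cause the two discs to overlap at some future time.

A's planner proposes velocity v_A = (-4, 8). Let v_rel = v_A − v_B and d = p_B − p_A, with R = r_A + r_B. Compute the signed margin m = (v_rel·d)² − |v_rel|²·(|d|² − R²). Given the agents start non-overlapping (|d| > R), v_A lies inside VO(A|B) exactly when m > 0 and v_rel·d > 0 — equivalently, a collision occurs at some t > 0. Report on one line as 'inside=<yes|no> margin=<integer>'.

d = (-16, 8),  |d|² = 320;  R = 6+6 = 12,  c = 320−12² = 176
v_rel = (-3, 5),  |v_rel|² = 34;  v_rel·d = (-3)·(-16) + (5)·(8) = 88
34·t² − 176·t + 176 = 0  ⇒  m = 88² − 34·176 = 1760
m = 1760 > 0,  v_rel·d = 88 > 0  ⇒  inside

inside=yes margin=1760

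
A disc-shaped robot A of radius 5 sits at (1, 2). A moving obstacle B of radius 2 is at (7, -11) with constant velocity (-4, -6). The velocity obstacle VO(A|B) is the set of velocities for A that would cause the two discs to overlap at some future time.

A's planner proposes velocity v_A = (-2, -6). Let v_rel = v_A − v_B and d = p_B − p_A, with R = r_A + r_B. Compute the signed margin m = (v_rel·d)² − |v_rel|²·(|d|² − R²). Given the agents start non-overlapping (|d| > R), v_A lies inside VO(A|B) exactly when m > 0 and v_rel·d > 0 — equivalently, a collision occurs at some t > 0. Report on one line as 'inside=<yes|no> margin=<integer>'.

d = (6, -13),  |d|² = 205;  R = 5+2 = 7,  c = 205−7² = 156
v_rel = (2, 0),  |v_rel|² = 4;  v_rel·d = (2)·(6) + (0)·(-13) = 12
4·t² − 24·t + 156 = 0  ⇒  m = 12² − 4·156 = -480
m = -480 < 0,  v_rel·d = 12 > 0  ⇒  outside

inside=no margin=-480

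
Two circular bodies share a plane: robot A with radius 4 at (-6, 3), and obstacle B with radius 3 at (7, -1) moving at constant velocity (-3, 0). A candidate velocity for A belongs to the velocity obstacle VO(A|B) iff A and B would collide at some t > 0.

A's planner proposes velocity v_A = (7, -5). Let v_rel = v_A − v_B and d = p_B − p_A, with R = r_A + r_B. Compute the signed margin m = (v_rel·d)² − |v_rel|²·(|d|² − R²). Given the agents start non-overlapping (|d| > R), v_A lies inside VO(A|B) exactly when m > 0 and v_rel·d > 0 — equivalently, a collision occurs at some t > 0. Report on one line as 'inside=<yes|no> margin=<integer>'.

d = (13, -4),  |d|² = 185;  R = 4+3 = 7,  c = 185−7² = 136
v_rel = (10, -5),  |v_rel|² = 125;  v_rel·d = (10)·(13) + (-5)·(-4) = 150
125·t² − 300·t + 136 = 0  ⇒  m = 150² − 125·136 = 5500
m = 5500 > 0,  v_rel·d = 150 > 0  ⇒  inside

inside=yes margin=5500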